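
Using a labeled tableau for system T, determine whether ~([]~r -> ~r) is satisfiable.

1. ~([]~r -> ~r), w0
2. []~r, w0
3. r, w0
4. ~r, w0
Accessibility: w0Rw0
Branch closes: r and ~r both at w0.
All branches of the tableau close; one closing branch shown above.

Unsatisfiable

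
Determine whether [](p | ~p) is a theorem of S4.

Valid in S4

Tableau for the negation ~[](p | ~p):
1. ~[](p | ~p), w0
2. ~(p | ~p), w1   [~[]-rule on 1: fresh world w1, w0Rw1]
3. ~p, w1   [~|-rule on 2]
4. p, w1   [~|-rule on 2]
Accessibility: w0Rw0, w0Rw1, w1Rw1
Branch closes: p and ~p both at w1.
All branches of the negation close; one closing branch shown above.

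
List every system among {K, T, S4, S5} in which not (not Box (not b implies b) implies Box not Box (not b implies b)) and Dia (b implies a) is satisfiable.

K, T, S4

S4-tableau for the formula:
1. not (not Box (not b implies b) implies Box not Box (not b implies b)) and Dia (b implies a), w0
2. not (not Box (not b implies b) implies Box not Box (not b implies b)), w0   [and-rule on 1]
3. Dia (b implies a), w0   [and-rule on 1]
4. not Box (not b implies b), w0   [neg-implies-rule on 2]
5. not Box not Box (not b implies b), w0   [neg-implies-rule on 2]
6. b implies a, w1   [Dia-rule on 3: fresh world w1, w0Rw1]
7. a, w1   [implies-rule on 6 (branches; this branch)]
8. not (not b implies b), w2   [neg-Box-rule on 4: fresh world w2, w0Rw2]
9. not b, w2   [neg-implies-rule on 8]
10. Box (not b implies b), w3   [neg-Box-rule on 5: fresh world w3, w0Rw3]
11. not b implies b, w3   [Box-rule on 10 via w3Rw3]
12. b, w3   [implies-rule on 11 (branches; this branch)]
Accessibility: w0Rw0, w0Rw1, w0Rw2, w0Rw3, w1Rw1, w2Rw2, w3Rw3
Complete open branch: satisfiable in S4, hence also in K, T (this S4-model is also a K-model and a T-model).
S5-tableau for the formula:
1. not (not Box (not b implies b) implies Box not Box (not b implies b)) and Dia (b implies a), w0
2. not (not Box (not b implies b) implies Box not Box (not b implies b)), w0   [and-rule on 1]
3. Dia (b implies a), w0   [and-rule on 1]
4. not Box (not b implies b), w0   [neg-implies-rule on 2]
5. not Box not Box (not b implies b), w0   [neg-implies-rule on 2]
6. b implies a, w1   [Dia-rule on 3: fresh world w1, w0Rw1]
7. a, w1   [implies-rule on 6 (branches; this branch)]
8. not (not b implies b), w2   [neg-Box-rule on 4: fresh world w2, w0Rw2]
9. not b, w2   [neg-implies-rule on 8]
10. Box (not b implies b), w3   [neg-Box-rule on 5: fresh world w3, w0Rw3]
11. not b implies b, w0   [Box-rule on 10 via w3Rw0]
12. not b implies b, w1   [Box-rule on 10 via w3Rw1]
13. not b implies b, w2   [Box-rule on 10 via w3Rw2]
14. not b implies b, w3   [Box-rule on 10 via w3Rw3]
15. b, w0   [implies-rule on 11 (branches; this branch)]
16. b, w1   [implies-rule on 12 (branches; this branch)]
17. b, w2   [implies-rule on 13 (branches; this branch)]
Accessibility: w0Rw0, w0Rw1, w0Rw2, w0Rw3, w1Rw0, w1Rw1, w1Rw2, w1Rw3, w2Rw0, w2Rw1, w2Rw2, w2Rw3, w3Rw0, w3Rw1, w3Rw2, w3Rw3
Branch closes: b and not b both at w2.
Every branch closes (one shown): unsatisfiable in S5.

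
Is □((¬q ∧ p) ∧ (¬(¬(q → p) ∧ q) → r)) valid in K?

Tableau for the negation ¬□((¬q ∧ p) ∧ (¬(¬(q → p) ∧ q) → r)):
1. ¬□((¬q ∧ p) ∧ (¬(¬(q → p) ∧ q) → r)), w0
2. ¬((¬q ∧ p) ∧ (¬(¬(q → p) ∧ q) → r)), w1
3. ¬(¬(¬(q → p) ∧ q) → r), w1
4. ¬(¬(q → p) ∧ q), w1
5. ¬r, w1
6. ¬q, w1
Accessibility: w0Rw1
The negation has an open branch (countermodel exists).

No, not valid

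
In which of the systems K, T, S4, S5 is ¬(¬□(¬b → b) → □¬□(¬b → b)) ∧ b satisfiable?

S4-tableau for the formula:
1. ¬(¬□(¬b → b) → □¬□(¬b → b)) ∧ b, w0
2. ¬(¬□(¬b → b) → □¬□(¬b → b)), w0   [∧-rule on 1]
3. b, w0   [∧-rule on 1]
4. ¬□(¬b → b), w0   [¬→-rule on 2]
5. ¬□¬□(¬b → b), w0   [¬→-rule on 2]
6. ¬(¬b → b), w1   [¬□-rule on 4: fresh world w1, w0Rw1]
7. ¬b, w1   [¬→-rule on 6]
8. □(¬b → b), w2   [¬□-rule on 5: fresh world w2, w0Rw2]
9. ¬b → b, w2   [□-rule on 8 via w2Rw2]
10. b, w2   [→-rule on 9 (branches; this branch)]
Accessibility: w0Rw0, w0Rw1, w0Rw2, w1Rw1, w2Rw2
Complete open branch: satisfiable in S4, hence also in K, T (this S4-model is also a K-model and a T-model).
S5-tableau for the formula:
1. ¬(¬□(¬b → b) → □¬□(¬b → b)) ∧ b, w0
2. ¬(¬□(¬b → b) → □¬□(¬b → b)), w0   [∧-rule on 1]
3. b, w0   [∧-rule on 1]
4. ¬□(¬b → b), w0   [¬→-rule on 2]
5. ¬□¬□(¬b → b), w0   [¬→-rule on 2]
6. ¬(¬b → b), w1   [¬□-rule on 4: fresh world w1, w0Rw1]
7. ¬b, w1   [¬→-rule on 6]
8. □(¬b → b), w2   [¬□-rule on 5: fresh world w2, w0Rw2]
9. ¬b → b, w0   [□-rule on 8 via w2Rw0]
10. ¬b → b, w1   [□-rule on 8 via w2Rw1]
11. ¬b → b, w2   [□-rule on 8 via w2Rw2]
12. b, w1   [→-rule on 10 (branches; this branch)]
Accessibility: w0Rw0, w0Rw1, w0Rw2, w1Rw0, w1Rw1, w1Rw2, w2Rw0, w2Rw1, w2Rw2
Branch closes: b and ¬b both at w1.
Every branch closes (one shown): unsatisfiable in S5.

K, T, S4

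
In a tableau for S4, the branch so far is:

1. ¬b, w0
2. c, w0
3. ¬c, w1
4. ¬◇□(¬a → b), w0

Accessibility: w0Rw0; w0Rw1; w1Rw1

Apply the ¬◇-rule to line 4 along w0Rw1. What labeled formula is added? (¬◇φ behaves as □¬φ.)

¬□(¬a → b), w1

¬◇φ behaves as □¬φ: propagate the negated body to each accessible world.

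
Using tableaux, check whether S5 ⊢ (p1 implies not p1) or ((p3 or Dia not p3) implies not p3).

Not valid

Tableau for the negation not ((p1 implies not p1) or ((p3 or Dia not p3) implies not p3)):
1. not ((p1 implies not p1) or ((p3 or Dia not p3) implies not p3)), w0
2. not (p1 implies not p1), w0
3. not ((p3 or Dia not p3) implies not p3), w0
4. p1, w0
5. p3 or Dia not p3, w0
6. p3, w0
7. Dia not p3, w0
8. not p3, w1
Accessibility: w0Rw0, w0Rw1, w1Rw0, w1Rw1
The negation has an open branch (countermodel exists).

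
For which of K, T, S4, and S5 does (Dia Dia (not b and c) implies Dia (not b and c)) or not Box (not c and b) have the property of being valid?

T-tableau for the negation not ((Dia Dia (not b and c) implies Dia (not b and c)) or not Box (not c and b)):
1. not ((Dia Dia (not b and c) implies Dia (not b and c)) or not Box (not c and b)), 0
2. not (Dia Dia (not b and c) implies Dia (not b and c)), 0
3. Box (not c and b), 0
4. Dia Dia (not b and c), 0
5. not Dia (not b and c), 0
6. not c and b, 0
7. not c, 0
8. b, 0
9. not (not b and c), 0
10. Dia (not b and c), 1
11. not c and b, 1
12. not c, 1
13. b, 1
14. not (not b and c), 1
15. not b and c, 2
16. not b, 2
17. c, 2
Accessibility: 0R0, 0R1, 1R1, 1R2, 2R2
Complete open branch: countermodel on a T-frame, so not valid in T, nor in K (the same frame is also a K-frame).
S4-tableau for the negation not ((Dia Dia (not b and c) implies Dia (not b and c)) or not Box (not c and b)):
1. not ((Dia Dia (not b and c) implies Dia (not b and c)) or not Box (not c and b)), 0
2. not (Dia Dia (not b and c) implies Dia (not b and c)), 0
3. Box (not c and b), 0
4. Dia Dia (not b and c), 0
5. not Dia (not b and c), 0
6. not c and b, 0
7. not c, 0
8. b, 0
9. not (not b and c), 0
10. Dia (not b and c), 1
11. not c and b, 1
12. not c, 1
13. b, 1
14. not (not b and c), 1
15. not b and c, 2
16. not b, 2
17. c, 2
18. not c and b, 2
19. not c, 2
20. b, 2
Accessibility: 0R0, 0R1, 0R2, 1R1, 1R2, 2R2
Branch closes: c and not c both at 2.
Every branch closes (one shown): valid in S4, hence also in S5 (every theorem of S4 is a theorem of S5).

S4, S5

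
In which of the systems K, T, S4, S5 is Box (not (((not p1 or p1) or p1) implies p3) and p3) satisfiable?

K-tableau for the formula:
1. Box (not (((not p1 or p1) or p1) implies p3) and p3), 0
Complete open branch: satisfiable in K.
T-tableau for the formula:
1. Box (not (((not p1 or p1) or p1) implies p3) and p3), 0
2. not (((not p1 or p1) or p1) implies p3) and p3, 0
3. not (((not p1 or p1) or p1) implies p3), 0
4. p3, 0
5. (not p1 or p1) or p1, 0
6. not p3, 0
Accessibility: 0R0
Branch closes: p3 and not p3 both at 0.
Every branch closes (one shown): unsatisfiable in T, hence also in S4, S5 (every S4/S5-frame is a T-frame).

K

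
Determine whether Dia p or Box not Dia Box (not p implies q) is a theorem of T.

Tableau for the negation not (Dia p or Box not Dia Box (not p implies q)):
1. not (Dia p or Box not Dia Box (not p implies q)), u
2. not Dia p, u
3. not Box not Dia Box (not p implies q), u
4. not p, u
5. Dia Box (not p implies q), v
6. not p, v
7. Box (not p implies q), w
8. not p implies q, w
9. q, w
Accessibility: uRu, uRv, vRv, vRw, wRw
The negation has an open branch (countermodel exists).

No, not valid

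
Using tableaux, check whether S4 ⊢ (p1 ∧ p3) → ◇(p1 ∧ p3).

Tableau for the negation ¬((p1 ∧ p3) → ◇(p1 ∧ p3)):
1. ¬((p1 ∧ p3) → ◇(p1 ∧ p3)), w0
2. p1 ∧ p3, w0
3. ¬◇(p1 ∧ p3), w0
4. p1, w0
5. p3, w0
6. ¬(p1 ∧ p3), w0
7. ¬p3, w0
Accessibility: w0Rw0
Branch closes: p3 and ¬p3 both at w0.
Every branch of the negation's tableau closes; the branch above is one of them.

Valid in S4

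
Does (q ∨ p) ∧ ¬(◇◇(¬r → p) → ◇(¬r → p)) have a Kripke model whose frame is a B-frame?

Yes, satisfiable

1. (q ∨ p) ∧ ¬(◇◇(¬r → p) → ◇(¬r → p)), u
2. q ∨ p, u
3. ¬(◇◇(¬r → p) → ◇(¬r → p)), u
4. ◇◇(¬r → p), u
5. ¬◇(¬r → p), u
6. ¬(¬r → p), u
7. ¬r, u
8. ¬p, u
9. q, u
10. ◇(¬r → p), v
11. ¬(¬r → p), v
12. ¬r, v
13. ¬p, v
14. ¬r → p, w
15. p, w
Accessibility: uRu, uRv, vRu, vRv, vRw, wRv, wRw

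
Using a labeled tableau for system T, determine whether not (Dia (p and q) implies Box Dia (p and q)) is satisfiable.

1. not (Dia (p and q) implies Box Dia (p and q)), 0
2. Dia (p and q), 0
3. not Box Dia (p and q), 0
4. p and q, 1
5. p, 1
6. q, 1
7. not Dia (p and q), 2
8. not (p and q), 2
9. not q, 2
Accessibility: 0R0, 0R1, 0R2, 1R1, 2R2

Satisfiable (open branch found)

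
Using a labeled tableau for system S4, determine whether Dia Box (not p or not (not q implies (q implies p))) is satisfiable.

Satisfiable (open branch found)

1. Dia Box (not p or not (not q implies (q implies p))), w0
2. Box (not p or not (not q implies (q implies p))), w1   [Dia-rule on 1: fresh world w1, w0Rw1]
3. not p or not (not q implies (q implies p)), w1   [Box-rule on 2 via w1Rw1]
4. not p, w1   [or-rule on 3 (branches; this branch)]
Accessibility: w0Rw0, w0Rw1, w1Rw1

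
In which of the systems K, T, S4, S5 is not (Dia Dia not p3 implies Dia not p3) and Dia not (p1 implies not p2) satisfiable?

K, T

T-tableau for the formula:
1. not (Dia Dia not p3 implies Dia not p3) and Dia not (p1 implies not p2), w0
2. not (Dia Dia not p3 implies Dia not p3), w0
3. Dia not (p1 implies not p2), w0
4. Dia Dia not p3, w0
5. not Dia not p3, w0
6. p3, w0
7. not (p1 implies not p2), w1
8. p1, w1
9. p2, w1
10. p3, w1
11. Dia not p3, w2
12. p3, w2
13. not p3, w3
Accessibility: w0Rw0, w0Rw1, w0Rw2, w1Rw1, w2Rw2, w2Rw3, w3Rw3
Complete open branch: satisfiable in T, hence also in K (this T-model is also a K-model).
S4-tableau for the formula:
1. not (Dia Dia not p3 implies Dia not p3) and Dia not (p1 implies not p2), w0
2. not (Dia Dia not p3 implies Dia not p3), w0
3. Dia not (p1 implies not p2), w0
4. Dia Dia not p3, w0
5. not Dia not p3, w0
6. p3, w0
7. not (p1 implies not p2), w1
8. p1, w1
9. p2, w1
10. p3, w1
11. Dia not p3, w2
12. p3, w2
13. not p3, w3
14. p3, w3
Accessibility: w0Rw0, w0Rw1, w0Rw2, w0Rw3, w1Rw1, w2Rw2, w2Rw3, w3Rw3
Branch closes: p3 and not p3 both at w3.
Every branch closes (one shown): unsatisfiable in S4, hence also in S5 (every S5-frame is an S4-frame).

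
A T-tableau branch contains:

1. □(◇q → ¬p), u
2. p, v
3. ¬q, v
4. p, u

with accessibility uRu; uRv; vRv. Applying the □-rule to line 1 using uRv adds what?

◇q → ¬p, v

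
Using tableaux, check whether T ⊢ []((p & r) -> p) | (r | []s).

Valid

Tableau for the negation ~([]((p & r) -> p) | (r | []s)):
1. ~([]((p & r) -> p) | (r | []s)), w0
2. ~[]((p & r) -> p), w0
3. ~(r | []s), w0
4. ~r, w0
5. ~[]s, w0
6. ~((p & r) -> p), w1
7. p & r, w1
8. ~p, w1
9. p, w1
10. r, w1
Accessibility: w0Rw0, w0Rw1, w1Rw1
Branch closes: p and ~p both at w1.
Every branch of the negation's tableau closes; the branch above is one of them.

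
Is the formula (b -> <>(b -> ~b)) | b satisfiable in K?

1. (b -> <>(b -> ~b)) | b, w0
2. b, w0   [|-rule on 1 (branches; this branch)]

Yes, satisfiable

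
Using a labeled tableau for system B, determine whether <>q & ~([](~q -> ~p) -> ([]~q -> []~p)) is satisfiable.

Unsatisfiable

1. <>q & ~([](~q -> ~p) -> ([]~q -> []~p)), w0
2. <>q, w0
3. ~([](~q -> ~p) -> ([]~q -> []~p)), w0
4. [](~q -> ~p), w0
5. ~([]~q -> []~p), w0
6. []~q, w0
7. ~[]~p, w0
8. ~q -> ~p, w0
9. ~q, w0
10. ~p, w0
11. q, w1
12. ~q -> ~p, w1
13. ~q, w1
Accessibility: w0Rw0, w0Rw1, w1Rw0, w1Rw1
Branch closes: q and ~q both at w1.
Every branch closes; the branch above is one of them.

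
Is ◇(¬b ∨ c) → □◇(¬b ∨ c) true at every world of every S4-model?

Tableau for the negation ¬(◇(¬b ∨ c) → □◇(¬b ∨ c)):
1. ¬(◇(¬b ∨ c) → □◇(¬b ∨ c)), w0
2. ◇(¬b ∨ c), w0
3. ¬□◇(¬b ∨ c), w0
4. ¬b ∨ c, w1
5. c, w1
6. ¬◇(¬b ∨ c), w2
7. ¬(¬b ∨ c), w2
8. b, w2
9. ¬c, w2
Accessibility: w0Rw0, w0Rw1, w0Rw2, w1Rw1, w2Rw2
The negation has an open branch (countermodel exists).

Not valid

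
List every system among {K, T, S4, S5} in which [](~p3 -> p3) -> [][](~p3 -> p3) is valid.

S4, S5

S4-tableau for the negation ~([](~p3 -> p3) -> [][](~p3 -> p3)):
1. ~([](~p3 -> p3) -> [][](~p3 -> p3)), u
2. [](~p3 -> p3), u   [~->-rule on 1]
3. ~[][](~p3 -> p3), u   [~->-rule on 1]
4. ~p3 -> p3, u   [[]-rule on 2 via uRu]
5. p3, u   [->-rule on 4 (branches; this branch)]
6. ~[](~p3 -> p3), v   [~[]-rule on 3: fresh world v, uRv]
7. ~p3 -> p3, v   [[]-rule on 2 via uRv]
8. p3, v   [->-rule on 7 (branches; this branch)]
9. ~(~p3 -> p3), w   [~[]-rule on 6: fresh world w, vRw]
10. ~p3, w   [~->-rule on 9]
11. ~p3 -> p3, w   [[]-rule on 2 via uRw]
12. p3, w   [->-rule on 11 (branches; this branch)]
Accessibility: uRu, uRv, uRw, vRv, vRw, wRw
Branch closes: p3 and ~p3 both at w.
Every branch closes (one shown): valid in S4, hence also in S5 (every theorem of S4 is a theorem of S5).
T-tableau for the negation ~([](~p3 -> p3) -> [][](~p3 -> p3)):
1. ~([](~p3 -> p3) -> [][](~p3 -> p3)), u
2. [](~p3 -> p3), u   [~->-rule on 1]
3. ~[][](~p3 -> p3), u   [~->-rule on 1]
4. ~p3 -> p3, u   [[]-rule on 2 via uRu]
5. p3, u   [->-rule on 4 (branches; this branch)]
6. ~[](~p3 -> p3), v   [~[]-rule on 3: fresh world v, uRv]
7. ~p3 -> p3, v   [[]-rule on 2 via uRv]
8. p3, v   [->-rule on 7 (branches; this branch)]
9. ~(~p3 -> p3), w   [~[]-rule on 6: fresh world w, vRw]
10. ~p3, w   [~->-rule on 9]
Accessibility: uRu, uRv, vRv, vRw, wRw
Complete open branch: countermodel on a T-frame, so not valid in T, nor in K (the same frame is also a K-frame).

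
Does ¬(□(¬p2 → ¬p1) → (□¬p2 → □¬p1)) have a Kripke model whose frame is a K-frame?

1. ¬(□(¬p2 → ¬p1) → (□¬p2 → □¬p1)), w0
2. □(¬p2 → ¬p1), w0   [¬→-rule on 1]
3. ¬(□¬p2 → □¬p1), w0   [¬→-rule on 1]
4. □¬p2, w0   [¬→-rule on 3]
5. ¬□¬p1, w0   [¬→-rule on 3]
6. p1, w1   [¬□-rule on 5: fresh world w1, w0Rw1]
7. ¬p2 → ¬p1, w1   [□-rule on 2 via w0Rw1]
8. ¬p2, w1   [□-rule on 4 via w0Rw1]
9. ¬p1, w1   [→-rule on 7 (branches; this branch)]
Accessibility: w0Rw1
Branch closes: p1 and ¬p1 both at w1.
Every branch closes; the branch above is one of them.

No, unsatisfiable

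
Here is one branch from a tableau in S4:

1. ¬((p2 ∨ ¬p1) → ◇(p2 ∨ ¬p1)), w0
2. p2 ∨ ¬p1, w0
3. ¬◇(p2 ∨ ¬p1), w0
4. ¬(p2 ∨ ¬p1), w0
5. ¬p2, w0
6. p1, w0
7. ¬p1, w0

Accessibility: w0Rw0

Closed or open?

Closed

Both p1 and ¬p1 appear at w0.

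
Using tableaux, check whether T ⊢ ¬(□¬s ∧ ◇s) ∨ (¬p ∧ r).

Valid

Tableau for the negation ¬(¬(□¬s ∧ ◇s) ∨ (¬p ∧ r)):
1. ¬(¬(□¬s ∧ ◇s) ∨ (¬p ∧ r)), w0
2. □¬s ∧ ◇s, w0
3. ¬(¬p ∧ r), w0
4. □¬s, w0
5. ◇s, w0
6. ¬s, w0
7. ¬r, w0
8. s, w1
9. ¬s, w1
Accessibility: w0Rw0, w0Rw1, w1Rw1
Branch closes: s and ¬s both at w1.
All branches of the negation close; one closing branch shown above.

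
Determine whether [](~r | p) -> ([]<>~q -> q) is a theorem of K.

Tableau for the negation ~([](~r | p) -> ([]<>~q -> q)):
1. ~([](~r | p) -> ([]<>~q -> q)), u
2. [](~r | p), u   [~->-rule on 1]
3. ~([]<>~q -> q), u   [~->-rule on 1]
4. []<>~q, u   [~->-rule on 3]
5. ~q, u   [~->-rule on 3]
The negation has an open branch (countermodel exists).

Not valid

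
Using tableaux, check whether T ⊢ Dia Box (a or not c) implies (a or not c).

Invalid (countermodel exists)

Tableau for the negation not (Dia Box (a or not c) implies (a or not c)):
1. not (Dia Box (a or not c) implies (a or not c)), u
2. Dia Box (a or not c), u   [neg-implies-rule on 1]
3. not (a or not c), u   [neg-implies-rule on 1]
4. not a, u   [neg-or-rule on 3]
5. c, u   [neg-or-rule on 3]
6. Box (a or not c), v   [Dia-rule on 2: fresh world v, uRv]
7. a or not c, v   [Box-rule on 6 via vRv]
8. not c, v   [or-rule on 7 (branches; this branch)]
Accessibility: uRu, uRv, vRv
The negation has an open branch (countermodel exists).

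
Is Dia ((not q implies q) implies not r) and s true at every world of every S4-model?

Tableau for the negation not (Dia ((not q implies q) implies not r) and s):
1. not (Dia ((not q implies q) implies not r) and s), 0
2. not s, 0
Accessibility: 0R0
The negation has an open branch (countermodel exists).

Invalid (countermodel exists)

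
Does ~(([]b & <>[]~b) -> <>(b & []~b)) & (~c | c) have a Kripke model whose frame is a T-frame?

1. ~(([]b & <>[]~b) -> <>(b & []~b)) & (~c | c), u
2. ~(([]b & <>[]~b) -> <>(b & []~b)), u   [&-rule on 1]
3. ~c | c, u   [&-rule on 1]
4. []b & <>[]~b, u   [~->-rule on 2]
5. ~<>(b & []~b), u   [~->-rule on 2]
6. []b, u   [&-rule on 4]
7. <>[]~b, u   [&-rule on 4]
8. ~(b & []~b), u   [~<>-rule on 5 via uRu]
9. b, u   [[]-rule on 6 via uRu]
10. c, u   [|-rule on 3 (branches; this branch)]
11. ~[]~b, u   [~&-rule on 8 (branches; this branch)]
12. []~b, v   [<>-rule on 7: fresh world v, uRv]
13. ~(b & []~b), v   [~<>-rule on 5 via uRv]
14. b, v   [[]-rule on 6 via uRv]
15. ~b, v   [[]-rule on 12 via vRv]
Accessibility: uRu, uRv, vRv
Branch closes: b and ~b both at v.
All branches of the tableau close; one closing branch shown above.

Unsatisfiable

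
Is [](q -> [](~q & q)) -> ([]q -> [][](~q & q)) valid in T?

Tableau for the negation ~([](q -> [](~q & q)) -> ([]q -> [][](~q & q))):
1. ~([](q -> [](~q & q)) -> ([]q -> [][](~q & q))), u
2. [](q -> [](~q & q)), u   [~->-rule on 1]
3. ~([]q -> [][](~q & q)), u   [~->-rule on 1]
4. []q, u   [~->-rule on 3]
5. ~[][](~q & q), u   [~->-rule on 3]
6. q -> [](~q & q), u   [[]-rule on 2 via uRu]
7. q, u   [[]-rule on 4 via uRu]
8. [](~q & q), u   [->-rule on 6 (branches; this branch)]
9. ~q & q, u   [[]-rule on 8 via uRu]
10. ~q, u   [&-rule on 9]
Accessibility: uRu
Branch closes: q and ~q both at u.
Every branch of the negation's tableau closes; the branch above is one of them.

Valid in T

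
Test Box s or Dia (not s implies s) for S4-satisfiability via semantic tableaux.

1. Box s or Dia (not s implies s), w0
2. Dia (not s implies s), w0   [or-rule on 1 (branches; this branch)]
3. not s implies s, w1   [Dia-rule on 2: fresh world w1, w0Rw1]
4. s, w1   [implies-rule on 3 (branches; this branch)]
Accessibility: w0Rw0, w0Rw1, w1Rw1

Satisfiable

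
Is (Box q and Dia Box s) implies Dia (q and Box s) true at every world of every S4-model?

Tableau for the negation not ((Box q and Dia Box s) implies Dia (q and Box s)):
1. not ((Box q and Dia Box s) implies Dia (q and Box s)), w0
2. Box q and Dia Box s, w0
3. not Dia (q and Box s), w0
4. Box q, w0
5. Dia Box s, w0
6. not (q and Box s), w0
7. q, w0
8. not Box s, w0
9. Box s, w1
10. not (q and Box s), w1
11. q, w1
12. s, w1
13. not Box s, w1
14. not s, w2
15. not (q and Box s), w2
16. q, w2
17. not Box s, w2
18. not s, w3
19. not (q and Box s), w3
20. q, w3
21. s, w3
Accessibility: w0Rw0, w0Rw1, w0Rw2, w0Rw3, w1Rw1, w1Rw3, w2Rw2, w3Rw3
Branch closes: s and not s both at w3.
All branches of the negation close; one closing branch shown above.

Yes, valid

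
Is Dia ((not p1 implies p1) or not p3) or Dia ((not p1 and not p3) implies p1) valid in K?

Tableau for the negation not (Dia ((not p1 implies p1) or not p3) or Dia ((not p1 and not p3) implies p1)):
1. not (Dia ((not p1 implies p1) or not p3) or Dia ((not p1 and not p3) implies p1)), w0
2. not Dia ((not p1 implies p1) or not p3), w0   [neg-or-rule on 1]
3. not Dia ((not p1 and not p3) implies p1), w0   [neg-or-rule on 1]
The negation has an open branch (countermodel exists).

Invalid (countermodel exists)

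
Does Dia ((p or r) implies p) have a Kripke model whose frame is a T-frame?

1. Dia ((p or r) implies p), u
2. (p or r) implies p, v
3. p, v
Accessibility: uRu, uRv, vRv

Satisfiable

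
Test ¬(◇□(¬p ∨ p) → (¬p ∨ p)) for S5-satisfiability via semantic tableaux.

No, unsatisfiable

1. ¬(◇□(¬p ∨ p) → (¬p ∨ p)), 0
2. ◇□(¬p ∨ p), 0
3. ¬(¬p ∨ p), 0
4. p, 0
5. ¬p, 0
Accessibility: 0R0
Branch closes: p and ¬p both at 0.
(One branch shown.) All branches close.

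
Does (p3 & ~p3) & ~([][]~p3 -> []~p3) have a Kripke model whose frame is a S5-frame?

1. (p3 & ~p3) & ~([][]~p3 -> []~p3), u
2. p3 & ~p3, u   [&-rule on 1]
3. ~([][]~p3 -> []~p3), u   [&-rule on 1]
4. p3, u   [&-rule on 2]
5. ~p3, u   [&-rule on 2]
Accessibility: uRu
Branch closes: p3 and ~p3 both at u.
Every branch closes; the branch above is one of them.

Unsatisfiable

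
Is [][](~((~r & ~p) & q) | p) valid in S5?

No, not valid

Tableau for the negation ~[][](~((~r & ~p) & q) | p):
1. ~[][](~((~r & ~p) & q) | p), w0
2. ~[](~((~r & ~p) & q) | p), w1
3. ~(~((~r & ~p) & q) | p), w2
4. (~r & ~p) & q, w2
5. ~p, w2
6. ~r & ~p, w2
7. q, w2
8. ~r, w2
Accessibility: w0Rw0, w0Rw1, w0Rw2, w1Rw0, w1Rw1, w1Rw2, w2Rw0, w2Rw1, w2Rw2
The negation has an open branch (countermodel exists).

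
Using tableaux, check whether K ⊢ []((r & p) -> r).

Tableau for the negation ~[]((r & p) -> r):
1. ~[]((r & p) -> r), 0
2. ~((r & p) -> r), 1   [~[]-rule on 1: fresh world 1, 0R1]
3. r & p, 1   [~->-rule on 2]
4. ~r, 1   [~->-rule on 2]
5. r, 1   [&-rule on 3]
6. p, 1   [&-rule on 3]
Accessibility: 0R1
Branch closes: r and ~r both at 1.
All branches of the negation close; one closing branch shown above.

Valid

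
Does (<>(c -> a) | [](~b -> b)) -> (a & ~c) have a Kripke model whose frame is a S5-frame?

Satisfiable

1. (<>(c -> a) | [](~b -> b)) -> (a & ~c), u
2. a & ~c, u   [->-rule on 1 (branches; this branch)]
3. a, u   [&-rule on 2]
4. ~c, u   [&-rule on 2]
Accessibility: uRu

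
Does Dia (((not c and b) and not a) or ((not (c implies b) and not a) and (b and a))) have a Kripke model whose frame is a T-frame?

1. Dia (((not c and b) and not a) or ((not (c implies b) and not a) and (b and a))), 0
2. ((not c and b) and not a) or ((not (c implies b) and not a) and (b and a)), 1
3. (not c and b) and not a, 1
4. not c and b, 1
5. not a, 1
6. not c, 1
7. b, 1
Accessibility: 0R0, 0R1, 1R1

Satisfiable (open branch found)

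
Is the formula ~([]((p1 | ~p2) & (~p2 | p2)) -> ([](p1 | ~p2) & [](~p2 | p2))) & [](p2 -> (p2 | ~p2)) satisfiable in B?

Unsatisfiable

1. ~([]((p1 | ~p2) & (~p2 | p2)) -> ([](p1 | ~p2) & [](~p2 | p2))) & [](p2 -> (p2 | ~p2)), u
2. ~([]((p1 | ~p2) & (~p2 | p2)) -> ([](p1 | ~p2) & [](~p2 | p2))), u
3. [](p2 -> (p2 | ~p2)), u
4. []((p1 | ~p2) & (~p2 | p2)), u
5. ~([](p1 | ~p2) & [](~p2 | p2)), u
6. p2 -> (p2 | ~p2), u
7. (p1 | ~p2) & (~p2 | p2), u
8. p1 | ~p2, u
9. ~p2 | p2, u
10. ~[](p1 | ~p2), u
11. p2 | ~p2, u
12. ~p2, u
13. ~(p1 | ~p2), v
14. ~p1, v
15. p2, v
16. p2 -> (p2 | ~p2), v
17. (p1 | ~p2) & (~p2 | p2), v
18. p1 | ~p2, v
19. ~p2 | p2, v
20. p2 | ~p2, v
21. ~p2, v
Accessibility: uRu, uRv, vRu, vRv
Branch closes: p2 and ~p2 both at v.
(One branch shown.) All branches close.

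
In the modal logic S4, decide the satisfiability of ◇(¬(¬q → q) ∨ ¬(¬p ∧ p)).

1. ◇(¬(¬q → q) ∨ ¬(¬p ∧ p)), u
2. ¬(¬q → q) ∨ ¬(¬p ∧ p), v   [◇-rule on 1: fresh world v, uRv]
3. ¬(¬p ∧ p), v   [∨-rule on 2 (branches; this branch)]
4. ¬p, v   [¬∧-rule on 3 (branches; this branch)]
Accessibility: uRu, uRv, vRv

Satisfiable (open branch found)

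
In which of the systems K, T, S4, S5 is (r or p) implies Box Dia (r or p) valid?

S4-tableau for the negation not ((r or p) implies Box Dia (r or p)):
1. not ((r or p) implies Box Dia (r or p)), 0
2. r or p, 0
3. not Box Dia (r or p), 0
4. p, 0
5. not Dia (r or p), 1
6. not (r or p), 1
7. not r, 1
8. not p, 1
Accessibility: 0R0, 0R1, 1R1
Complete open branch: countermodel on an S4-frame, so not valid in S4, nor in K, T (the same frame is also a K-frame and a T-frame).
S5-tableau for the negation not ((r or p) implies Box Dia (r or p)):
1. not ((r or p) implies Box Dia (r or p)), 0
2. r or p, 0
3. not Box Dia (r or p), 0
4. p, 0
5. not Dia (r or p), 1
6. not (r or p), 0
7. not r, 0
8. not p, 0
Accessibility: 0R0, 0R1, 1R0, 1R1
Branch closes: p and not p both at 0.
Every branch closes (one shown): valid in S5.

S5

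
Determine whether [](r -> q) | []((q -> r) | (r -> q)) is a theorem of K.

Yes, valid

Tableau for the negation ~([](r -> q) | []((q -> r) | (r -> q))):
1. ~([](r -> q) | []((q -> r) | (r -> q))), u
2. ~[](r -> q), u   [~|-rule on 1]
3. ~[]((q -> r) | (r -> q)), u   [~|-rule on 1]
4. ~(r -> q), v   [~[]-rule on 2: fresh world v, uRv]
5. r, v   [~->-rule on 4]
6. ~q, v   [~->-rule on 4]
7. ~((q -> r) | (r -> q)), w   [~[]-rule on 3: fresh world w, uRw]
8. ~(q -> r), w   [~|-rule on 7]
9. ~(r -> q), w   [~|-rule on 7]
10. q, w   [~->-rule on 8]
11. ~r, w   [~->-rule on 8]
12. r, w   [~->-rule on 9]
13. ~q, w   [~->-rule on 9]
Accessibility: uRv, uRw
Branch closes: r and ~r both at w.
Every branch of the negation's tableau closes; the branch above is one of them.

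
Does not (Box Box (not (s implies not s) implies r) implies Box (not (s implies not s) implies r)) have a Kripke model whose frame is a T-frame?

1. not (Box Box (not (s implies not s) implies r) implies Box (not (s implies not s) implies r)), u
2. Box Box (not (s implies not s) implies r), u   [neg-implies-rule on 1]
3. not Box (not (s implies not s) implies r), u   [neg-implies-rule on 1]
4. Box (not (s implies not s) implies r), u   [Box-rule on 2 via uRu]
5. not (s implies not s) implies r, u   [Box-rule on 4 via uRu]
6. s implies not s, u   [implies-rule on 5 (branches; this branch)]
7. not s, u   [implies-rule on 6 (branches; this branch)]
8. not (not (s implies not s) implies r), v   [neg-Box-rule on 3: fresh world v, uRv]
9. not (s implies not s), v   [neg-implies-rule on 8]
10. not r, v   [neg-implies-rule on 8]
11. s, v   [neg-implies-rule on 9]
12. Box (not (s implies not s) implies r), v   [Box-rule on 2 via uRv]
13. not (s implies not s) implies r, v   [Box-rule on 4 via uRv]
14. s implies not s, v   [implies-rule on 13 (branches; this branch)]
15. not s, v   [implies-rule on 14 (branches; this branch)]
Accessibility: uRu, uRv, vRv
Branch closes: s and not s both at v.
(One branch shown.) All branches close.

Unsatisfiable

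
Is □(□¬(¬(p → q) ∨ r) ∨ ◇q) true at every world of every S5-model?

Tableau for the negation ¬□(□¬(¬(p → q) ∨ r) ∨ ◇q):
1. ¬□(□¬(¬(p → q) ∨ r) ∨ ◇q), u
2. ¬(□¬(¬(p → q) ∨ r) ∨ ◇q), v
3. ¬□¬(¬(p → q) ∨ r), v
4. ¬◇q, v
5. ¬q, u
6. ¬q, v
7. ¬(p → q) ∨ r, w
8. ¬q, w
9. r, w
Accessibility: uRu, uRv, uRw, vRu, vRv, vRw, wRu, wRv, wRw
The negation has an open branch (countermodel exists).

Invalid (countermodel exists)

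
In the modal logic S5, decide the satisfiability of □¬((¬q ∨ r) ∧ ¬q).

1. □¬((¬q ∨ r) ∧ ¬q), 0
2. ¬((¬q ∨ r) ∧ ¬q), 0
3. q, 0
Accessibility: 0R0

Satisfiable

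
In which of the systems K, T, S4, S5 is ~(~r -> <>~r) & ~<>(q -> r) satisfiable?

T-tableau for the formula:
1. ~(~r -> <>~r) & ~<>(q -> r), 0
2. ~(~r -> <>~r), 0
3. ~<>(q -> r), 0
4. ~r, 0
5. ~<>~r, 0
6. ~(q -> r), 0
7. q, 0
8. r, 0
Accessibility: 0R0
Branch closes: r and ~r both at 0.
Every branch closes (one shown): unsatisfiable in T, hence also in S4, S5 (every S4/S5-frame is a T-frame).
K-tableau for the formula:
1. ~(~r -> <>~r) & ~<>(q -> r), 0
2. ~(~r -> <>~r), 0
3. ~<>(q -> r), 0
4. ~r, 0
5. ~<>~r, 0
Complete open branch: satisfiable in K.

K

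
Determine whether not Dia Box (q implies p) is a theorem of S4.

Tableau for the negation Dia Box (q implies p):
1. Dia Box (q implies p), u
2. Box (q implies p), v
3. q implies p, v
4. p, v
Accessibility: uRu, uRv, vRv
The negation has an open branch (countermodel exists).

No, not valid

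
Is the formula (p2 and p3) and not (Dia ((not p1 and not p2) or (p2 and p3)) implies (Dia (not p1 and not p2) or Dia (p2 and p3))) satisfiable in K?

Unsatisfiable

1. (p2 and p3) and not (Dia ((not p1 and not p2) or (p2 and p3)) implies (Dia (not p1 and not p2) or Dia (p2 and p3))), u
2. p2 and p3, u   [and-rule on 1]
3. not (Dia ((not p1 and not p2) or (p2 and p3)) implies (Dia (not p1 and not p2) or Dia (p2 and p3))), u   [and-rule on 1]
4. p2, u   [and-rule on 2]
5. p3, u   [and-rule on 2]
6. Dia ((not p1 and not p2) or (p2 and p3)), u   [neg-implies-rule on 3]
7. not (Dia (not p1 and not p2) or Dia (p2 and p3)), u   [neg-implies-rule on 3]
8. not Dia (not p1 and not p2), u   [neg-or-rule on 7]
9. not Dia (p2 and p3), u   [neg-or-rule on 7]
10. (not p1 and not p2) or (p2 and p3), v   [Dia-rule on 6: fresh world v, uRv]
11. not (not p1 and not p2), v   [neg-Dia-rule on 8 via uRv]
12. not (p2 and p3), v   [neg-Dia-rule on 9 via uRv]
13. p2 and p3, v   [or-rule on 10 (branches; this branch)]
14. p2, v   [and-rule on 13]
15. p3, v   [and-rule on 13]
16. not p3, v   [neg-and-rule on 12 (branches; this branch)]
Accessibility: uRv
Branch closes: p3 and not p3 both at v.
Every branch closes; the branch above is one of them.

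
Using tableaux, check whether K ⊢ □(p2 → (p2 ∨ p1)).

Valid in K

Tableau for the negation ¬□(p2 → (p2 ∨ p1)):
1. ¬□(p2 → (p2 ∨ p1)), u
2. ¬(p2 → (p2 ∨ p1)), v
3. p2, v
4. ¬(p2 ∨ p1), v
5. ¬p2, v
6. ¬p1, v
Accessibility: uRv
Branch closes: p2 and ¬p2 both at v.
Every branch of the negation's tableau closes; the branch above is one of them.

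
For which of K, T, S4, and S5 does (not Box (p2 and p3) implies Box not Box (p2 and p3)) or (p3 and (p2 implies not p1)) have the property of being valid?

S5

S4-tableau for the negation not ((not Box (p2 and p3) implies Box not Box (p2 and p3)) or (p3 and (p2 implies not p1))):
1. not ((not Box (p2 and p3) implies Box not Box (p2 and p3)) or (p3 and (p2 implies not p1))), 0
2. not (not Box (p2 and p3) implies Box not Box (p2 and p3)), 0
3. not (p3 and (p2 implies not p1)), 0
4. not Box (p2 and p3), 0
5. not Box not Box (p2 and p3), 0
6. not (p2 implies not p1), 0
7. p2, 0
8. p1, 0
9. not (p2 and p3), 1
10. not p3, 1
11. Box (p2 and p3), 2
12. p2 and p3, 2
13. p2, 2
14. p3, 2
Accessibility: 0R0, 0R1, 0R2, 1R1, 2R2
Complete open branch: countermodel on an S4-frame, so not valid in S4, nor in K, T (the same frame is also a K-frame and a T-frame).
S5-tableau for the negation not ((not Box (p2 and p3) implies Box not Box (p2 and p3)) or (p3 and (p2 implies not p1))):
1. not ((not Box (p2 and p3) implies Box not Box (p2 and p3)) or (p3 and (p2 implies not p1))), 0
2. not (not Box (p2 and p3) implies Box not Box (p2 and p3)), 0
3. not (p3 and (p2 implies not p1)), 0
4. not Box (p2 and p3), 0
5. not Box not Box (p2 and p3), 0
6. not (p2 implies not p1), 0
7. p2, 0
8. p1, 0
9. not (p2 and p3), 1
10. not p3, 1
11. Box (p2 and p3), 2
12. p2 and p3, 0
13. p3, 0
14. p2 and p3, 1
15. p2, 1
16. p3, 1
Accessibility: 0R0, 0R1, 0R2, 1R0, 1R1, 1R2, 2R0, 2R1, 2R2
Branch closes: p3 and not p3 both at 1.
Every branch closes (one shown): valid in S5.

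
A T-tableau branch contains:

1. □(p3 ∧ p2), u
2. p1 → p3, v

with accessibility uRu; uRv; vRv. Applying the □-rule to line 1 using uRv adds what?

p3 ∧ p2, v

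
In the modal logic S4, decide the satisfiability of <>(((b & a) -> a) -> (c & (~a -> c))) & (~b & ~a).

1. <>(((b & a) -> a) -> (c & (~a -> c))) & (~b & ~a), w0
2. <>(((b & a) -> a) -> (c & (~a -> c))), w0
3. ~b & ~a, w0
4. ~b, w0
5. ~a, w0
6. ((b & a) -> a) -> (c & (~a -> c)), w1
7. c & (~a -> c), w1
8. c, w1
9. ~a -> c, w1
Accessibility: w0Rw0, w0Rw1, w1Rw1

Yes, satisfiable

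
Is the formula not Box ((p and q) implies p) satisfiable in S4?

Unsatisfiable

1. not Box ((p and q) implies p), w0
2. not ((p and q) implies p), w1
3. p and q, w1
4. not p, w1
5. p, w1
6. q, w1
Accessibility: w0Rw0, w0Rw1, w1Rw1
Branch closes: p and not p both at w1.
(One branch shown.) All branches close.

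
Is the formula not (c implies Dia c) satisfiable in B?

Unsatisfiable

1. not (c implies Dia c), w0
2. c, w0
3. not Dia c, w0
4. not c, w0
Accessibility: w0Rw0
Branch closes: c and not c both at w0.
(One branch shown.) All branches close.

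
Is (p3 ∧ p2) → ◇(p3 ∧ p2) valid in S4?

Tableau for the negation ¬((p3 ∧ p2) → ◇(p3 ∧ p2)):
1. ¬((p3 ∧ p2) → ◇(p3 ∧ p2)), u
2. p3 ∧ p2, u
3. ¬◇(p3 ∧ p2), u
4. p3, u
5. p2, u
6. ¬(p3 ∧ p2), u
7. ¬p2, u
Accessibility: uRu
Branch closes: p2 and ¬p2 both at u.
All branches of the negation close; one closing branch shown above.

Valid in S4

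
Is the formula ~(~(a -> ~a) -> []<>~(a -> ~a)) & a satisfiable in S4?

Yes, satisfiable

1. ~(~(a -> ~a) -> []<>~(a -> ~a)) & a, 0
2. ~(~(a -> ~a) -> []<>~(a -> ~a)), 0
3. a, 0
4. ~(a -> ~a), 0
5. ~[]<>~(a -> ~a), 0
6. ~<>~(a -> ~a), 1
7. a -> ~a, 1
8. ~a, 1
Accessibility: 0R0, 0R1, 1R1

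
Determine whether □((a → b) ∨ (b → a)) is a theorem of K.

Yes, valid

Tableau for the negation ¬□((a → b) ∨ (b → a)):
1. ¬□((a → b) ∨ (b → a)), w0
2. ¬((a → b) ∨ (b → a)), w1
3. ¬(a → b), w1
4. ¬(b → a), w1
5. a, w1
6. ¬b, w1
7. b, w1
8. ¬a, w1
Accessibility: w0Rw1
Branch closes: b and ¬b both at w1.
Every branch of the negation's tableau closes; the branch above is one of them.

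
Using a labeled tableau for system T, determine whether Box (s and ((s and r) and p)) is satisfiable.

Satisfiable (open branch found)

1. Box (s and ((s and r) and p)), 0
2. s and ((s and r) and p), 0
3. s, 0
4. (s and r) and p, 0
5. s and r, 0
6. p, 0
7. r, 0
Accessibility: 0R0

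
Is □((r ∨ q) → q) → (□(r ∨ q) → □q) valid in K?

Tableau for the negation ¬(□((r ∨ q) → q) → (□(r ∨ q) → □q)):
1. ¬(□((r ∨ q) → q) → (□(r ∨ q) → □q)), u
2. □((r ∨ q) → q), u
3. ¬(□(r ∨ q) → □q), u
4. □(r ∨ q), u
5. ¬□q, u
6. ¬q, v
7. (r ∨ q) → q, v
8. r ∨ q, v
9. ¬(r ∨ q), v
10. ¬r, v
11. q, v
Accessibility: uRv
Branch closes: q and ¬q both at v.
All branches of the negation close; one closing branch shown above.

Yes, valid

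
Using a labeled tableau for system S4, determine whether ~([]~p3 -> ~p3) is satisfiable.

Unsatisfiable (every branch closes)

1. ~([]~p3 -> ~p3), w0
2. []~p3, w0
3. p3, w0
4. ~p3, w0
Accessibility: w0Rw0
Branch closes: p3 and ~p3 both at w0.
(One branch shown.) All branches close.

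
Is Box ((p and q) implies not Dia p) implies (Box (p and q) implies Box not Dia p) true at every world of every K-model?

Tableau for the negation not (Box ((p and q) implies not Dia p) implies (Box (p and q) implies Box not Dia p)):
1. not (Box ((p and q) implies not Dia p) implies (Box (p and q) implies Box not Dia p)), u
2. Box ((p and q) implies not Dia p), u
3. not (Box (p and q) implies Box not Dia p), u
4. Box (p and q), u
5. not Box not Dia p, u
6. Dia p, v
7. (p and q) implies not Dia p, v
8. p and q, v
9. p, v
10. q, v
11. not Dia p, v
12. p, w
13. not p, w
Accessibility: uRv, vRw
Branch closes: p and not p both at w.
Every branch of the negation's tableau closes; the branch above is one of them.

Yes, valid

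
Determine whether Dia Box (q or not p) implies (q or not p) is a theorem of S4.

Invalid (countermodel exists)

Tableau for the negation not (Dia Box (q or not p) implies (q or not p)):
1. not (Dia Box (q or not p) implies (q or not p)), u
2. Dia Box (q or not p), u
3. not (q or not p), u
4. not q, u
5. p, u
6. Box (q or not p), v
7. q or not p, v
8. not p, v
Accessibility: uRu, uRv, vRv
The negation has an open branch (countermodel exists).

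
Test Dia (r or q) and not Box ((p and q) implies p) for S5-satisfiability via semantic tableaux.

Unsatisfiable

1. Dia (r or q) and not Box ((p and q) implies p), w0
2. Dia (r or q), w0   [and-rule on 1]
3. not Box ((p and q) implies p), w0   [and-rule on 1]
4. r or q, w1   [Dia-rule on 2: fresh world w1, w0Rw1]
5. q, w1   [or-rule on 4 (branches; this branch)]
6. not ((p and q) implies p), w2   [neg-Box-rule on 3: fresh world w2, w0Rw2]
7. p and q, w2   [neg-implies-rule on 6]
8. not p, w2   [neg-implies-rule on 6]
9. p, w2   [and-rule on 7]
10. q, w2   [and-rule on 7]
Accessibility: w0Rw0, w0Rw1, w0Rw2, w1Rw0, w1Rw1, w1Rw2, w2Rw0, w2Rw1, w2Rw2
Branch closes: p and not p both at w2.
(One branch shown.) All branches close.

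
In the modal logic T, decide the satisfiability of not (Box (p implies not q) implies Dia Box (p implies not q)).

1. not (Box (p implies not q) implies Dia Box (p implies not q)), w0
2. Box (p implies not q), w0   [neg-implies-rule on 1]
3. not Dia Box (p implies not q), w0   [neg-implies-rule on 1]
4. p implies not q, w0   [Box-rule on 2 via w0Rw0]
5. not Box (p implies not q), w0   [neg-Dia-rule on 3 via w0Rw0]
6. not q, w0   [implies-rule on 4 (branches; this branch)]
7. not (p implies not q), w1   [neg-Box-rule on 5: fresh world w1, w0Rw1]
8. p, w1   [neg-implies-rule on 7]
9. q, w1   [neg-implies-rule on 7]
10. p implies not q, w1   [Box-rule on 2 via w0Rw1]
11. not Box (p implies not q), w1   [neg-Dia-rule on 3 via w0Rw1]
12. not q, w1   [implies-rule on 10 (branches; this branch)]
Accessibility: w0Rw0, w0Rw1, w1Rw1
Branch closes: q and not q both at w1.
All branches of the tableau close; one closing branch shown above.

No, unsatisfiable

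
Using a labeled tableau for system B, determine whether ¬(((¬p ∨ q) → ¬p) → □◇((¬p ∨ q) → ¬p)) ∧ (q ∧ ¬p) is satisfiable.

Unsatisfiable (every branch closes)

1. ¬(((¬p ∨ q) → ¬p) → □◇((¬p ∨ q) → ¬p)) ∧ (q ∧ ¬p), u
2. ¬(((¬p ∨ q) → ¬p) → □◇((¬p ∨ q) → ¬p)), u
3. q ∧ ¬p, u
4. (¬p ∨ q) → ¬p, u
5. ¬□◇((¬p ∨ q) → ¬p), u
6. q, u
7. ¬p, u
8. ¬◇((¬p ∨ q) → ¬p), v
9. ¬((¬p ∨ q) → ¬p), u
10. ¬p ∨ q, u
11. p, u
Accessibility: uRu, uRv, vRu, vRv
Branch closes: p and ¬p both at u.
All branches of the tableau close; one closing branch shown above.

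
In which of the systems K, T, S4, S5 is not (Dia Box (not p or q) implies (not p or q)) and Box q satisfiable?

K

T-tableau for the formula:
1. not (Dia Box (not p or q) implies (not p or q)) and Box q, u
2. not (Dia Box (not p or q) implies (not p or q)), u   [and-rule on 1]
3. Box q, u   [and-rule on 1]
4. Dia Box (not p or q), u   [neg-implies-rule on 2]
5. not (not p or q), u   [neg-implies-rule on 2]
6. p, u   [neg-or-rule on 5]
7. not q, u   [neg-or-rule on 5]
8. q, u   [Box-rule on 3 via uRu]
Accessibility: uRu
Branch closes: q and not q both at u.
Every branch closes (one shown): unsatisfiable in T, hence also in S4, S5 (every S4/S5-frame is a T-frame).
K-tableau for the formula:
1. not (Dia Box (not p or q) implies (not p or q)) and Box q, u
2. not (Dia Box (not p or q) implies (not p or q)), u   [and-rule on 1]
3. Box q, u   [and-rule on 1]
4. Dia Box (not p or q), u   [neg-implies-rule on 2]
5. not (not p or q), u   [neg-implies-rule on 2]
6. p, u   [neg-or-rule on 5]
7. not q, u   [neg-or-rule on 5]
8. Box (not p or q), v   [Dia-rule on 4: fresh world v, uRv]
9. q, v   [Box-rule on 3 via uRv]
Accessibility: uRv
Complete open branch: satisfiable in K.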